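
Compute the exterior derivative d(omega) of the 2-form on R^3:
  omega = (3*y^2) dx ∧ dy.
d(omega) = 0

For a 2-form omega = sum_{i<j} g_{ij} dx_i ∧ dx_j, the exterior derivative is
  d(omega) = sum_{i<j} d(g_{ij}) ∧ dx_i ∧ dx_j = sum_{i<j, k} (∂g_{ij}/∂x_k) dx_k ∧ dx_i ∧ dx_j.
Expand each term, using dx_k ∧ dx_i ∧ dx_j = sgn(permutation) dx_{(a)} ∧ dx_{(b)} ∧ dx_{(c)} with (a < b < c) sorted:

Collecting like 3-forms: d(omega) = 0.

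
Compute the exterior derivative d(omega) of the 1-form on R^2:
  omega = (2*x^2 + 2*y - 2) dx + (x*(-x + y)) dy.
d(omega) = (-2*x + y - 2) dx ∧ dy

For a 1-form omega = sum_i f_i dx_i, the exterior derivative is
  d(omega) = sum_{i < j} (∂f_j/∂x_i - ∂f_i/∂x_j) dx_i ∧ dx_j.
  coefficient of dx ∧ dy: ∂f_2/∂x - ∂f_1/∂y = ∂(x*(-x + y))/∂x - ∂(2*x^2 + 2*y - 2)/∂y = -2*x + y - 2
Assembling: d(omega) = (-2*x + y - 2) dx ∧ dy.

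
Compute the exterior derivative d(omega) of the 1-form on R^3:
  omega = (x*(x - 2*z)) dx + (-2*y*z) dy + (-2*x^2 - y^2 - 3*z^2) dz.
d(omega) = (-2*x) dx ∧ dz

For a 1-form omega = sum_i f_i dx_i, the exterior derivative is
  d(omega) = sum_{i < j} (∂f_j/∂x_i - ∂f_i/∂x_j) dx_i ∧ dx_j.
  coefficient of dx ∧ dz: ∂f_3/∂x - ∂f_1/∂z = ∂(-2*x^2 - y^2 - 3*z^2)/∂x - ∂(x*(x - 2*z))/∂z = -2*x
Assembling: d(omega) = (-2*x) dx ∧ dz.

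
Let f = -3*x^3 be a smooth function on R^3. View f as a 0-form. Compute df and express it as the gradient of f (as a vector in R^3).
df = (-9*x^2) dx + (0) dy + (0) dz; grad f = (-9*x^2, 0, 0)

For a 0-form f, d f = (∂f/∂x) dx + (∂f/∂y) dy + (∂f/∂z) dz. The components of the vector representation are exactly the entries of grad f in Cartesian coordinates:
  ∂f/∂x = -9*x^2
  ∂f/∂y = 0
  ∂f/∂z = 0.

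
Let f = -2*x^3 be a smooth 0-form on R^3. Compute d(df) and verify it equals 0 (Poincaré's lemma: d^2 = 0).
d(df) = 0

Step 1: df = sum_i (∂f/∂x_i) dx_i = (-6*x^2) dx + (0) dy + (0) dz.
Step 2: Apply d again. Using the 1-form formula, the coefficient of dx ∧ dy in d(df) is ∂^2 f/∂x ∂y - ∂^2 f/∂y ∂x = (0) - (0) = 0 (equality of mixed partials for smooth f).
Similarly for dx ∧ dz and dy ∧ dz — all coefficients vanish. So d(df) = 0.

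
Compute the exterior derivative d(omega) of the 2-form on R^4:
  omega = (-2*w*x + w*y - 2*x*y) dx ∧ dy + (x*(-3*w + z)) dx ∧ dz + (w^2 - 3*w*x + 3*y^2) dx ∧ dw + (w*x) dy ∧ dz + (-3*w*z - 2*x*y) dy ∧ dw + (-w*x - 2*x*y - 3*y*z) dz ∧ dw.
d(omega) = (-2*x - 7*y) dx ∧ dy ∧ dw + (-w - 3*x - 2*y) dx ∧ dz ∧ dw + (w) dx ∧ dy ∧ dz + (3*w - x - 3*z) dy ∧ dz ∧ dw

For a 2-form omega = sum_{i<j} g_{ij} dx_i ∧ dx_j, the exterior derivative is
  d(omega) = sum_{i<j} d(g_{ij}) ∧ dx_i ∧ dx_j = sum_{i<j, k} (∂g_{ij}/∂x_k) dx_k ∧ dx_i ∧ dx_j.
Expand each term, using dx_k ∧ dx_i ∧ dx_j = sgn(permutation) dx_{(a)} ∧ dx_{(b)} ∧ dx_{(c)} with (a < b < c) sorted:
  d(-2*w*x + w*y - 2*x*y) includes (∂/∂w)(-2*w*x + w*y - 2*x*y) dw = (-2*x + y) dw, which multiplied by dx ∧ dy gives (-2*x + y) dx ∧ dy ∧ dw
  d(x*(-3*w + z)) includes (∂/∂w)(x*(-3*w + z)) dw = (-3*x) dw, which multiplied by dx ∧ dz gives (-3*x) dx ∧ dz ∧ dw
  d(w^2 - 3*w*x + 3*y^2) includes (∂/∂y)(w^2 - 3*w*x + 3*y^2) dy = (6*y) dy, which multiplied by dx ∧ dw gives (-6*y) dx ∧ dy ∧ dw
  d(w*x) includes (∂/∂x)(w*x) dx = (w) dx, which multiplied by dy ∧ dz gives (w) dx ∧ dy ∧ dz
  d(w*x) includes (∂/∂w)(w*x) dw = (x) dw, which multiplied by dy ∧ dz gives (x) dy ∧ dz ∧ dw
  d(-3*w*z - 2*x*y) includes (∂/∂x)(-3*w*z - 2*x*y) dx = (-2*y) dx, which multiplied by dy ∧ dw gives (-2*y) dx ∧ dy ∧ dw
  d(-3*w*z - 2*x*y) includes (∂/∂z)(-3*w*z - 2*x*y) dz = (-3*w) dz, which multiplied by dy ∧ dw gives (3*w) dy ∧ dz ∧ dw
  d(-w*x - 2*x*y - 3*y*z) includes (∂/∂x)(-w*x - 2*x*y - 3*y*z) dx = (-w - 2*y) dx, which multiplied by dz ∧ dw gives (-w - 2*y) dx ∧ dz ∧ dw
  d(-w*x - 2*x*y - 3*y*z) includes (∂/∂y)(-w*x - 2*x*y - 3*y*z) dy = (-2*x - 3*z) dy, which multiplied by dz ∧ dw gives (-2*x - 3*z) dy ∧ dz ∧ dw
Collecting like 3-forms: d(omega) = (-2*x - 7*y) dx ∧ dy ∧ dw + (-w - 3*x - 2*y) dx ∧ dz ∧ dw + (w) dx ∧ dy ∧ dz + (3*w - x - 3*z) dy ∧ dz ∧ dw.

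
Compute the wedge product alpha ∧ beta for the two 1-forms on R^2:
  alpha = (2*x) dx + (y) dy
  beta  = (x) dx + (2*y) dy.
alpha ∧ beta = (3*x*y) dx ∧ dy

Distribute the wedge, using dx_i ∧ dx_j = -dx_j ∧ dx_i and dx_i ∧ dx_i = 0. For each pair (i, j) with i < j, the coefficient of dx_i ∧ dx_j in alpha ∧ beta is (alpha_i * beta_j - alpha_j * beta_i). Collecting: alpha ∧ beta = (3*x*y) dx ∧ dy.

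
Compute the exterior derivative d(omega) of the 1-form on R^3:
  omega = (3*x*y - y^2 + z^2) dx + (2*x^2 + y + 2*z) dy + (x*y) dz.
d(omega) = (x + 2*y) dx ∧ dy + (y - 2*z) dx ∧ dz + (x - 2) dy ∧ dz

For a 1-form omega = sum_i f_i dx_i, the exterior derivative is
  d(omega) = sum_{i < j} (∂f_j/∂x_i - ∂f_i/∂x_j) dx_i ∧ dx_j.
  coefficient of dx ∧ dy: ∂f_2/∂x - ∂f_1/∂y = ∂(2*x^2 + y + 2*z)/∂x - ∂(3*x*y - y^2 + z^2)/∂y = x + 2*y
  coefficient of dx ∧ dz: ∂f_3/∂x - ∂f_1/∂z = ∂(x*y)/∂x - ∂(3*x*y - y^2 + z^2)/∂z = y - 2*z
  coefficient of dy ∧ dz: ∂f_3/∂y - ∂f_2/∂z = ∂(x*y)/∂y - ∂(2*x^2 + y + 2*z)/∂z = x - 2
Assembling: d(omega) = (x + 2*y) dx ∧ dy + (y - 2*z) dx ∧ dz + (x - 2) dy ∧ dz.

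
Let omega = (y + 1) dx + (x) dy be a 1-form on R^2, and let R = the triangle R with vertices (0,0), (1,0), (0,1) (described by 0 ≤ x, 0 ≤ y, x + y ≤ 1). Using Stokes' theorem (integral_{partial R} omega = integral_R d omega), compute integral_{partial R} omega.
integral_(partial R) omega = 0

Stokes: integral_partial_R omega = integral_R d omega with d omega = (∂Q/∂x - ∂P/∂y) dx ∧ dy.
  ∂Q/∂x = 1
  ∂P/∂y = 1
  integrand = ∂Q/∂x - ∂P/∂y = 0.
Integrating over R: integral_0^1 integral_0^{1-x} (0) dy dx = 0.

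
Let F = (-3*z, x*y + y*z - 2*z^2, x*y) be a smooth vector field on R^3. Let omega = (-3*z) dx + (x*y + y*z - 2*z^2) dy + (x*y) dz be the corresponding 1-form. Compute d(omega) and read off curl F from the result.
d(omega) = (x - y + 4*z) dy ∧ dz + (-y - 3) dz ∧ dx + (y) dx ∧ dy; curl F = (x - y + 4*z, -y - 3, y)

d omega = sum_{i<j} (∂f_j/∂x_i - ∂f_i/∂x_j) dx_i ∧ dx_j. Under the identification (dy ∧ dz, dz ∧ dx, dx ∧ dy) ↔ (e_x, e_y, e_z), the coefficients are exactly the components of curl F. Compute:
  ∂R/∂y - ∂Q/∂z = (x) - (y - 4*z) = x - y + 4*z
  ∂P/∂z - ∂R/∂x = (-3) - (y) = -y - 3
  ∂Q/∂x - ∂P/∂y = (y) - (0) = y.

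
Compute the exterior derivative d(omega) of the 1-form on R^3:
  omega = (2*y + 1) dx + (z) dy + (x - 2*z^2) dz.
d(omega) = (-2) dx ∧ dy + (1) dx ∧ dz + (-1) dy ∧ dz

For a 1-form omega = sum_i f_i dx_i, the exterior derivative is
  d(omega) = sum_{i < j} (∂f_j/∂x_i - ∂f_i/∂x_j) dx_i ∧ dx_j.
  coefficient of dx ∧ dy: ∂f_2/∂x - ∂f_1/∂y = ∂(z)/∂x - ∂(2*y + 1)/∂y = -2
  coefficient of dx ∧ dz: ∂f_3/∂x - ∂f_1/∂z = ∂(x - 2*z^2)/∂x - ∂(2*y + 1)/∂z = 1
  coefficient of dy ∧ dz: ∂f_3/∂y - ∂f_2/∂z = ∂(x - 2*z^2)/∂y - ∂(z)/∂z = -1
Assembling: d(omega) = (-2) dx ∧ dy + (1) dx ∧ dz + (-1) dy ∧ dz.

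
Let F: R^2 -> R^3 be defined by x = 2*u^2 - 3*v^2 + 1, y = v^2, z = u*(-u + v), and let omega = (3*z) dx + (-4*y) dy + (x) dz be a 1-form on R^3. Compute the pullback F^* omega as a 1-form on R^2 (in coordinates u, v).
F^* omega = (-16*u^3 + 14*u^2*v + 6*u*v^2 - 2*u - 3*v^3 + v) du + (2*u^3 + 18*u^2*v - 21*u*v^2 + u - 8*v^3) dv

Using F^*(f dg) = (f ∘ F) d(g ∘ F), substitute each coordinate x_i by F_i(u, v) in f_i, and replace dx_i by d F_i = (∂F_i/∂u) du + (∂F_i/∂v) dv.
  For the x component: f_1(F) = 3*u*(-u + v); d F_1 = (4*u) du + (-6*v) dv
  For the y component: f_2(F) = -4*v^2; d F_2 = (0) du + (2*v) dv
  For the z component: f_3(F) = 2*u^2 - 3*v^2 + 1; d F_3 = (-2*u + v) du + (u) dv
Combining and collecting du, dv coefficients:
  coeff of du: -16*u^3 + 14*u^2*v + 6*u*v^2 - 2*u - 3*v^3 + v
  coeff of dv: 2*u^3 + 18*u^2*v - 21*u*v^2 + u - 8*v^3
F^* omega = (-16*u^3 + 14*u^2*v + 6*u*v^2 - 2*u - 3*v^3 + v) du + (2*u^3 + 18*u^2*v - 21*u*v^2 + u - 8*v^3) dv.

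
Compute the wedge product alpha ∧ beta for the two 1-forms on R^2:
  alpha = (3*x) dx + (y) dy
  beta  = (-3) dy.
alpha ∧ beta = (-9*x) dx ∧ dy

Distribute the wedge, using dx_i ∧ dx_j = -dx_j ∧ dx_i and dx_i ∧ dx_i = 0. For each pair (i, j) with i < j, the coefficient of dx_i ∧ dx_j in alpha ∧ beta is (alpha_i * beta_j - alpha_j * beta_i). Collecting: alpha ∧ beta = (-9*x) dx ∧ dy.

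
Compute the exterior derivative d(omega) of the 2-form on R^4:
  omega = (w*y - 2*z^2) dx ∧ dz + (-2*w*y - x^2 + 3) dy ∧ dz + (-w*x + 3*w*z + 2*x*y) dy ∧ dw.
d(omega) = (-w - 2*x) dx ∧ dy ∧ dz + (y) dx ∧ dz ∧ dw + (-3*w - 2*y) dy ∧ dz ∧ dw + (-w + 2*y) dx ∧ dy ∧ dw

For a 2-form omega = sum_{i<j} g_{ij} dx_i ∧ dx_j, the exterior derivative is
  d(omega) = sum_{i<j} d(g_{ij}) ∧ dx_i ∧ dx_j = sum_{i<j, k} (∂g_{ij}/∂x_k) dx_k ∧ dx_i ∧ dx_j.
Expand each term, using dx_k ∧ dx_i ∧ dx_j = sgn(permutation) dx_{(a)} ∧ dx_{(b)} ∧ dx_{(c)} with (a < b < c) sorted:
  d(w*y - 2*z^2) includes (∂/∂y)(w*y - 2*z^2) dy = (w) dy, which multiplied by dx ∧ dz gives (-w) dx ∧ dy ∧ dz
  d(w*y - 2*z^2) includes (∂/∂w)(w*y - 2*z^2) dw = (y) dw, which multiplied by dx ∧ dz gives (y) dx ∧ dz ∧ dw
  d(-2*w*y - x^2 + 3) includes (∂/∂x)(-2*w*y - x^2 + 3) dx = (-2*x) dx, which multiplied by dy ∧ dz gives (-2*x) dx ∧ dy ∧ dz
  d(-2*w*y - x^2 + 3) includes (∂/∂w)(-2*w*y - x^2 + 3) dw = (-2*y) dw, which multiplied by dy ∧ dz gives (-2*y) dy ∧ dz ∧ dw
  d(-w*x + 3*w*z + 2*x*y) includes (∂/∂x)(-w*x + 3*w*z + 2*x*y) dx = (-w + 2*y) dx, which multiplied by dy ∧ dw gives (-w + 2*y) dx ∧ dy ∧ dw
  d(-w*x + 3*w*z + 2*x*y) includes (∂/∂z)(-w*x + 3*w*z + 2*x*y) dz = (3*w) dz, which multiplied by dy ∧ dw gives (-3*w) dy ∧ dz ∧ dw
Collecting like 3-forms: d(omega) = (-w - 2*x) dx ∧ dy ∧ dz + (y) dx ∧ dz ∧ dw + (-3*w - 2*y) dy ∧ dz ∧ dw + (-w + 2*y) dx ∧ dy ∧ dw.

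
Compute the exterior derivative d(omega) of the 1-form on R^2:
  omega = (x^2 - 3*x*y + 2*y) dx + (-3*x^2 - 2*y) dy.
d(omega) = (-3*x - 2) dx ∧ dy

For a 1-form omega = sum_i f_i dx_i, the exterior derivative is
  d(omega) = sum_{i < j} (∂f_j/∂x_i - ∂f_i/∂x_j) dx_i ∧ dx_j.
  coefficient of dx ∧ dy: ∂f_2/∂x - ∂f_1/∂y = ∂(-3*x^2 - 2*y)/∂x - ∂(x^2 - 3*x*y + 2*y)/∂y = -3*x - 2
Assembling: d(omega) = (-3*x - 2) dx ∧ dy.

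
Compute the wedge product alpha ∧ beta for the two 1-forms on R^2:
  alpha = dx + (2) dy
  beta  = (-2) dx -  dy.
alpha ∧ beta = (3) dx ∧ dy

Distribute the wedge, using dx_i ∧ dx_j = -dx_j ∧ dx_i and dx_i ∧ dx_i = 0. For each pair (i, j) with i < j, the coefficient of dx_i ∧ dx_j in alpha ∧ beta is (alpha_i * beta_j - alpha_j * beta_i). Collecting: alpha ∧ beta = (3) dx ∧ dy.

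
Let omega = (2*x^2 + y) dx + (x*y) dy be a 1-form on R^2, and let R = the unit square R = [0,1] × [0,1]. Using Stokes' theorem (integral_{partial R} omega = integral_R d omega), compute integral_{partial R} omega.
integral_(partial R) omega = -1/2

Stokes: integral_partial_R omega = integral_R d omega with d omega = (∂Q/∂x - ∂P/∂y) dx ∧ dy.
  ∂Q/∂x = y
  ∂P/∂y = 1
  integrand = ∂Q/∂x - ∂P/∂y = y - 1.
Integrating over R: integral_0^1 integral_0^1 (y - 1) dx dy = -1/2.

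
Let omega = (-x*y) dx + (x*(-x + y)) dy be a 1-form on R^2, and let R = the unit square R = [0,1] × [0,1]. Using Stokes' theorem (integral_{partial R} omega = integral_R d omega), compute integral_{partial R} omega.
integral_(partial R) omega = 0

Stokes: integral_partial_R omega = integral_R d omega with d omega = (∂Q/∂x - ∂P/∂y) dx ∧ dy.
  ∂Q/∂x = -2*x + y
  ∂P/∂y = -x
  integrand = ∂Q/∂x - ∂P/∂y = -x + y.
Integrating over R: integral_0^1 integral_0^1 (-x + y) dx dy = 0.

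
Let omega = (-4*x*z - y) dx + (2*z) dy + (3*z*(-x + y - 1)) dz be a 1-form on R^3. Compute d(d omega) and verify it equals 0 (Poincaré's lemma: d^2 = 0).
d(d omega) = 0

Step 1: d omega = sum_{i<j} (∂f_j/∂x_i - ∂f_i/∂x_j) dx_i ∧ dx_j:
  coeff of dx ∧ dy: 1
  coeff of dx ∧ dz: 4*x - 3*z
  coeff of dy ∧ dz: 3*z - 2
Step 2: Apply d again to each 2-form coefficient. The only possible 3-form in R^3 is dx ∧ dy ∧ dz, with coefficient
  ∂(coeff of dy∧dz)/∂x - ∂(coeff of dx∧dz)/∂y + ∂(coeff of dx∧dy)/∂z
  = ∂/∂x (3*z - 2) - ∂/∂y (4*x - 3*z) + ∂/∂z (1).
Each of these terms simplifies to sums of mixed partials that cancel in pairs. The result is 0 (by equality of mixed partials for smooth functions — Schwarz / Clairaut).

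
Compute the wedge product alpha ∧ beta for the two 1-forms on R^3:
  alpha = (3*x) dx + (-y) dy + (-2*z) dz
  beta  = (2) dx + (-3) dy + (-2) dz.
alpha ∧ beta = (-9*x + 2*y) dx ∧ dy + (-6*x + 4*z) dx ∧ dz + (2*y - 6*z) dy ∧ dz

Distribute the wedge, using dx_i ∧ dx_j = -dx_j ∧ dx_i and dx_i ∧ dx_i = 0. For each pair (i, j) with i < j, the coefficient of dx_i ∧ dx_j in alpha ∧ beta is (alpha_i * beta_j - alpha_j * beta_i). Collecting: alpha ∧ beta = (-9*x + 2*y) dx ∧ dy + (-6*x + 4*z) dx ∧ dz + (2*y - 6*z) dy ∧ dz.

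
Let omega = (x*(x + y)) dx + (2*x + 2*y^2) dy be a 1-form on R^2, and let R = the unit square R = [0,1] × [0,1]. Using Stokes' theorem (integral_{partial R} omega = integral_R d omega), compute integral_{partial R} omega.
integral_(partial R) omega = 3/2

Stokes: integral_partial_R omega = integral_R d omega with d omega = (∂Q/∂x - ∂P/∂y) dx ∧ dy.
  ∂Q/∂x = 2
  ∂P/∂y = x
  integrand = ∂Q/∂x - ∂P/∂y = 2 - x.
Integrating over R: integral_0^1 integral_0^1 (2 - x) dx dy = 3/2.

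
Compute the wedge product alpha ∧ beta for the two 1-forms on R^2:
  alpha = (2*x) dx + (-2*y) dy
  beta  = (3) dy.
alpha ∧ beta = (6*x) dx ∧ dy

Distribute the wedge, using dx_i ∧ dx_j = -dx_j ∧ dx_i and dx_i ∧ dx_i = 0. For each pair (i, j) with i < j, the coefficient of dx_i ∧ dx_j in alpha ∧ beta is (alpha_i * beta_j - alpha_j * beta_i). Collecting: alpha ∧ beta = (6*x) dx ∧ dy.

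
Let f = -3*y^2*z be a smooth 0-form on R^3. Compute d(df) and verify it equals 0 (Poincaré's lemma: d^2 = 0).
d(df) = 0

Step 1: df = sum_i (∂f/∂x_i) dx_i = (0) dx + (-6*y*z) dy + (-3*y^2) dz.
Step 2: Apply d again. Using the 1-form formula, the coefficient of dx ∧ dy in d(df) is ∂^2 f/∂x ∂y - ∂^2 f/∂y ∂x = (0) - (0) = 0 (equality of mixed partials for smooth f).
Similarly for dx ∧ dz and dy ∧ dz — all coefficients vanish. So d(df) = 0.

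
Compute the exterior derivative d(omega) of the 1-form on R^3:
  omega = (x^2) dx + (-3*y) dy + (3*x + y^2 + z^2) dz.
d(omega) = (3) dx ∧ dz + (2*y) dy ∧ dz

For a 1-form omega = sum_i f_i dx_i, the exterior derivative is
  d(omega) = sum_{i < j} (∂f_j/∂x_i - ∂f_i/∂x_j) dx_i ∧ dx_j.
  coefficient of dx ∧ dz: ∂f_3/∂x - ∂f_1/∂z = ∂(3*x + y^2 + z^2)/∂x - ∂(x^2)/∂z = 3
  coefficient of dy ∧ dz: ∂f_3/∂y - ∂f_2/∂z = ∂(3*x + y^2 + z^2)/∂y - ∂(-3*y)/∂z = 2*y
Assembling: d(omega) = (3) dx ∧ dz + (2*y) dy ∧ dz.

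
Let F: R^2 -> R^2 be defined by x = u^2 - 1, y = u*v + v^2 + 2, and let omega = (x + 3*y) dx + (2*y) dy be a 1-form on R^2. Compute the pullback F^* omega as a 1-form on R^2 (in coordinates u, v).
F^* omega = (2*u^3 + 6*u^2*v + 8*u*v^2 + 10*u + 2*v^3 + 4*v) du + (2*u^2*v + 6*u*v^2 + 4*u + 4*v^3 + 8*v) dv

Using F^*(f dg) = (f ∘ F) d(g ∘ F), substitute each coordinate x_i by F_i(u, v) in f_i, and replace dx_i by d F_i = (∂F_i/∂u) du + (∂F_i/∂v) dv.
  For the x component: f_1(F) = u^2 + 3*u*v + 3*v^2 + 5; d F_1 = (2*u) du + (0) dv
  For the y component: f_2(F) = 2*u*v + 2*v^2 + 4; d F_2 = (v) du + (u + 2*v) dv
Combining and collecting du, dv coefficients:
  coeff of du: 2*u^3 + 6*u^2*v + 8*u*v^2 + 10*u + 2*v^3 + 4*v
  coeff of dv: 2*u^2*v + 6*u*v^2 + 4*u + 4*v^3 + 8*v
F^* omega = (2*u^3 + 6*u^2*v + 8*u*v^2 + 10*u + 2*v^3 + 4*v) du + (2*u^2*v + 6*u*v^2 + 4*u + 4*v^3 + 8*v) dv.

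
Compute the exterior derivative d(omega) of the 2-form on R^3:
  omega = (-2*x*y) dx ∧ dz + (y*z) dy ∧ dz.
d(omega) = (2*x) dx ∧ dy ∧ dz

For a 2-form omega = sum_{i<j} g_{ij} dx_i ∧ dx_j, the exterior derivative is
  d(omega) = sum_{i<j} d(g_{ij}) ∧ dx_i ∧ dx_j = sum_{i<j, k} (∂g_{ij}/∂x_k) dx_k ∧ dx_i ∧ dx_j.
Expand each term, using dx_k ∧ dx_i ∧ dx_j = sgn(permutation) dx_{(a)} ∧ dx_{(b)} ∧ dx_{(c)} with (a < b < c) sorted:
  d(-2*x*y) includes (∂/∂y)(-2*x*y) dy = (-2*x) dy, which multiplied by dx ∧ dz gives (2*x) dx ∧ dy ∧ dz
Collecting like 3-forms: d(omega) = (2*x) dx ∧ dy ∧ dz.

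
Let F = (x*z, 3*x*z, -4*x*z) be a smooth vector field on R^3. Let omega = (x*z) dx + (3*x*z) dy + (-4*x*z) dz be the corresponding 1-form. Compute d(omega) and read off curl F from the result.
d(omega) = (-3*x) dy ∧ dz + (x + 4*z) dz ∧ dx + (3*z) dx ∧ dy; curl F = (-3*x, x + 4*z, 3*z)

d omega = sum_{i<j} (∂f_j/∂x_i - ∂f_i/∂x_j) dx_i ∧ dx_j. Under the identification (dy ∧ dz, dz ∧ dx, dx ∧ dy) ↔ (e_x, e_y, e_z), the coefficients are exactly the components of curl F. Compute:
  ∂R/∂y - ∂Q/∂z = (0) - (3*x) = -3*x
  ∂P/∂z - ∂R/∂x = (x) - (-4*z) = x + 4*z
  ∂Q/∂x - ∂P/∂y = (3*z) - (0) = 3*z.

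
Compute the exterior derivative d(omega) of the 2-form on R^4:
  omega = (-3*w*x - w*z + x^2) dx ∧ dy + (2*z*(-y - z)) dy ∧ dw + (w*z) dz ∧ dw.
d(omega) = (-w) dx ∧ dy ∧ dz + (-3*x - z) dx ∧ dy ∧ dw + (2*y + 4*z) dy ∧ dz ∧ dw

For a 2-form omega = sum_{i<j} g_{ij} dx_i ∧ dx_j, the exterior derivative is
  d(omega) = sum_{i<j} d(g_{ij}) ∧ dx_i ∧ dx_j = sum_{i<j, k} (∂g_{ij}/∂x_k) dx_k ∧ dx_i ∧ dx_j.
Expand each term, using dx_k ∧ dx_i ∧ dx_j = sgn(permutation) dx_{(a)} ∧ dx_{(b)} ∧ dx_{(c)} with (a < b < c) sorted:
  d(-3*w*x - w*z + x^2) includes (∂/∂z)(-3*w*x - w*z + x^2) dz = (-w) dz, which multiplied by dx ∧ dy gives (-w) dx ∧ dy ∧ dz
  d(-3*w*x - w*z + x^2) includes (∂/∂w)(-3*w*x - w*z + x^2) dw = (-3*x - z) dw, which multiplied by dx ∧ dy gives (-3*x - z) dx ∧ dy ∧ dw
  d(2*z*(-y - z)) includes (∂/∂z)(2*z*(-y - z)) dz = (-2*y - 4*z) dz, which multiplied by dy ∧ dw gives (2*y + 4*z) dy ∧ dz ∧ dw
Collecting like 3-forms: d(omega) = (-w) dx ∧ dy ∧ dz + (-3*x - z) dx ∧ dy ∧ dw + (2*y + 4*z) dy ∧ dz ∧ dw.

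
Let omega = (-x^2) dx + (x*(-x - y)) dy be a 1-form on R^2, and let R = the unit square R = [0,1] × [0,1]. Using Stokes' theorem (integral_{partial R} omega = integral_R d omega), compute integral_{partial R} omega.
integral_(partial R) omega = -3/2

Stokes: integral_partial_R omega = integral_R d omega with d omega = (∂Q/∂x - ∂P/∂y) dx ∧ dy.
  ∂Q/∂x = -2*x - y
  ∂P/∂y = 0
  integrand = ∂Q/∂x - ∂P/∂y = -2*x - y.
Integrating over R: integral_0^1 integral_0^1 (-2*x - y) dx dy = -3/2.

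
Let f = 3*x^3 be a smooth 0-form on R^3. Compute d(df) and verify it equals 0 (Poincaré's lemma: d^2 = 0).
d(df) = 0

Step 1: df = sum_i (∂f/∂x_i) dx_i = (9*x^2) dx + (0) dy + (0) dz.
Step 2: Apply d again. Using the 1-form formula, the coefficient of dx ∧ dy in d(df) is ∂^2 f/∂x ∂y - ∂^2 f/∂y ∂x = (0) - (0) = 0 (equality of mixed partials for smooth f).
Similarly for dx ∧ dz and dy ∧ dz — all coefficients vanish. So d(df) = 0.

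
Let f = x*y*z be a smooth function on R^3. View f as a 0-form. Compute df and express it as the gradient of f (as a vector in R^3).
df = (y*z) dx + (x*z) dy + (x*y) dz; grad f = (y*z, x*z, x*y)

For a 0-form f, d f = (∂f/∂x) dx + (∂f/∂y) dy + (∂f/∂z) dz. The components of the vector representation are exactly the entries of grad f in Cartesian coordinates:
  ∂f/∂x = y*z
  ∂f/∂y = x*z
  ∂f/∂z = x*y.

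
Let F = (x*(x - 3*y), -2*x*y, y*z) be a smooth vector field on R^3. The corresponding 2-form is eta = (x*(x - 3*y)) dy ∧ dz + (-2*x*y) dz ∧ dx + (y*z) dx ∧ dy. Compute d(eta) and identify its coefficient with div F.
d(eta) = (-2*y) dx ∧ dy ∧ dz; div F = -2*y

For a 2-form in R^3 of the form above, applying d gives a 3-form with coefficient ∂P/∂x + ∂Q/∂y + ∂R/∂z:
  ∂P/∂x = 2*x - 3*y
  ∂Q/∂y = -2*x
  ∂R/∂z = y
Sum = -2*y, which is exactly div F.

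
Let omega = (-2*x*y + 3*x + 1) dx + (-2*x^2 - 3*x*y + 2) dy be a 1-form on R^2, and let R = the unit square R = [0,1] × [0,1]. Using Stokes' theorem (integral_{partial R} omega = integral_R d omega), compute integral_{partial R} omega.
integral_(partial R) omega = -5/2

Stokes: integral_partial_R omega = integral_R d omega with d omega = (∂Q/∂x - ∂P/∂y) dx ∧ dy.
  ∂Q/∂x = -4*x - 3*y
  ∂P/∂y = -2*x
  integrand = ∂Q/∂x - ∂P/∂y = -2*x - 3*y.
Integrating over R: integral_0^1 integral_0^1 (-2*x - 3*y) dx dy = -5/2.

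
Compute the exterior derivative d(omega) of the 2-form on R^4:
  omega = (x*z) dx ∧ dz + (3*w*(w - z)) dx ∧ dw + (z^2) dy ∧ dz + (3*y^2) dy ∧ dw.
d(omega) = (3*w) dx ∧ dz ∧ dw

For a 2-form omega = sum_{i<j} g_{ij} dx_i ∧ dx_j, the exterior derivative is
  d(omega) = sum_{i<j} d(g_{ij}) ∧ dx_i ∧ dx_j = sum_{i<j, k} (∂g_{ij}/∂x_k) dx_k ∧ dx_i ∧ dx_j.
Expand each term, using dx_k ∧ dx_i ∧ dx_j = sgn(permutation) dx_{(a)} ∧ dx_{(b)} ∧ dx_{(c)} with (a < b < c) sorted:
  d(3*w*(w - z)) includes (∂/∂z)(3*w*(w - z)) dz = (-3*w) dz, which multiplied by dx ∧ dw gives (3*w) dx ∧ dz ∧ dw
Collecting like 3-forms: d(omega) = (3*w) dx ∧ dz ∧ dw.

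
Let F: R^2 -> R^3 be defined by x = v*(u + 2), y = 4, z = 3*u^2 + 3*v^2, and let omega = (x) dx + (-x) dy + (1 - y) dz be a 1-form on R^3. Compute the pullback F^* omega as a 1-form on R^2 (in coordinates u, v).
F^* omega = (u*v^2 - 18*u + 2*v^2) du + (v*(u^2 + 4*u - 14)) dv

Using F^*(f dg) = (f ∘ F) d(g ∘ F), substitute each coordinate x_i by F_i(u, v) in f_i, and replace dx_i by d F_i = (∂F_i/∂u) du + (∂F_i/∂v) dv.
  For the x component: f_1(F) = v*(u + 2); d F_1 = (v) du + (u + 2) dv
  For the y component: f_2(F) = v*(-u - 2); d F_2 = (0) du + (0) dv
  For the z component: f_3(F) = -3; d F_3 = (6*u) du + (6*v) dv
Combining and collecting du, dv coefficients:
  coeff of du: u*v^2 - 18*u + 2*v^2
  coeff of dv: v*(u^2 + 4*u - 14)
F^* omega = (u*v^2 - 18*u + 2*v^2) du + (v*(u^2 + 4*u - 14)) dv.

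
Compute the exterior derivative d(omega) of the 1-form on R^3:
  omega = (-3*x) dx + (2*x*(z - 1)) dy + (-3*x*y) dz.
d(omega) = (2*z - 2) dx ∧ dy + (-3*y) dx ∧ dz + (-5*x) dy ∧ dz

For a 1-form omega = sum_i f_i dx_i, the exterior derivative is
  d(omega) = sum_{i < j} (∂f_j/∂x_i - ∂f_i/∂x_j) dx_i ∧ dx_j.
  coefficient of dx ∧ dy: ∂f_2/∂x - ∂f_1/∂y = ∂(2*x*(z - 1))/∂x - ∂(-3*x)/∂y = 2*z - 2
  coefficient of dx ∧ dz: ∂f_3/∂x - ∂f_1/∂z = ∂(-3*x*y)/∂x - ∂(-3*x)/∂z = -3*y
  coefficient of dy ∧ dz: ∂f_3/∂y - ∂f_2/∂z = ∂(-3*x*y)/∂y - ∂(2*x*(z - 1))/∂z = -5*x
Assembling: d(omega) = (2*z - 2) dx ∧ dy + (-3*y) dx ∧ dz + (-5*x) dy ∧ dz.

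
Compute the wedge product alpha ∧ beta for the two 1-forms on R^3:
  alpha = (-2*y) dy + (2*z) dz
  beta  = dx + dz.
alpha ∧ beta = (2*y) dx ∧ dy + (-2*y) dy ∧ dz + (-2*z) dx ∧ dz

Distribute the wedge, using dx_i ∧ dx_j = -dx_j ∧ dx_i and dx_i ∧ dx_i = 0. For each pair (i, j) with i < j, the coefficient of dx_i ∧ dx_j in alpha ∧ beta is (alpha_i * beta_j - alpha_j * beta_i). Collecting: alpha ∧ beta = (2*y) dx ∧ dy + (-2*y) dy ∧ dz + (-2*z) dx ∧ dz.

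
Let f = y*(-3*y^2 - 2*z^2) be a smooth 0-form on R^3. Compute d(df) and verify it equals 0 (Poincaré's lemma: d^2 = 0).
d(df) = 0

Step 1: df = sum_i (∂f/∂x_i) dx_i = (0) dx + (-9*y^2 - 2*z^2) dy + (-4*y*z) dz.
Step 2: Apply d again. Using the 1-form formula, the coefficient of dx ∧ dy in d(df) is ∂^2 f/∂x ∂y - ∂^2 f/∂y ∂x = (0) - (0) = 0 (equality of mixed partials for smooth f).
Similarly for dx ∧ dz and dy ∧ dz — all coefficients vanish. So d(df) = 0.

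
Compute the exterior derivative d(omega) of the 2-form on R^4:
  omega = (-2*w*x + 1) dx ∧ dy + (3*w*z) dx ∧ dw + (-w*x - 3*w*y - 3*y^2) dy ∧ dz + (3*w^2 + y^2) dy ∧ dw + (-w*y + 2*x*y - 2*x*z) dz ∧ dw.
d(omega) = (-2*x) dx ∧ dy ∧ dw + (-3*w + 2*y - 2*z) dx ∧ dz ∧ dw + (-w) dx ∧ dy ∧ dz + (-w + x - 3*y) dy ∧ dz ∧ dw

For a 2-form omega = sum_{i<j} g_{ij} dx_i ∧ dx_j, the exterior derivative is
  d(omega) = sum_{i<j} d(g_{ij}) ∧ dx_i ∧ dx_j = sum_{i<j, k} (∂g_{ij}/∂x_k) dx_k ∧ dx_i ∧ dx_j.
Expand each term, using dx_k ∧ dx_i ∧ dx_j = sgn(permutation) dx_{(a)} ∧ dx_{(b)} ∧ dx_{(c)} with (a < b < c) sorted:
  d(-2*w*x + 1) includes (∂/∂w)(-2*w*x + 1) dw = (-2*x) dw, which multiplied by dx ∧ dy gives (-2*x) dx ∧ dy ∧ dw
  d(3*w*z) includes (∂/∂z)(3*w*z) dz = (3*w) dz, which multiplied by dx ∧ dw gives (-3*w) dx ∧ dz ∧ dw
  d(-w*x - 3*w*y - 3*y^2) includes (∂/∂x)(-w*x - 3*w*y - 3*y^2) dx = (-w) dx, which multiplied by dy ∧ dz gives (-w) dx ∧ dy ∧ dz
  d(-w*x - 3*w*y - 3*y^2) includes (∂/∂w)(-w*x - 3*w*y - 3*y^2) dw = (-x - 3*y) dw, which multiplied by dy ∧ dz gives (-x - 3*y) dy ∧ dz ∧ dw
  d(-w*y + 2*x*y - 2*x*z) includes (∂/∂x)(-w*y + 2*x*y - 2*x*z) dx = (2*y - 2*z) dx, which multiplied by dz ∧ dw gives (2*y - 2*z) dx ∧ dz ∧ dw
  d(-w*y + 2*x*y - 2*x*z) includes (∂/∂y)(-w*y + 2*x*y - 2*x*z) dy = (-w + 2*x) dy, which multiplied by dz ∧ dw gives (-w + 2*x) dy ∧ dz ∧ dw
Collecting like 3-forms: d(omega) = (-2*x) dx ∧ dy ∧ dw + (-3*w + 2*y - 2*z) dx ∧ dz ∧ dw + (-w) dx ∧ dy ∧ dz + (-w + x - 3*y) dy ∧ dz ∧ dw.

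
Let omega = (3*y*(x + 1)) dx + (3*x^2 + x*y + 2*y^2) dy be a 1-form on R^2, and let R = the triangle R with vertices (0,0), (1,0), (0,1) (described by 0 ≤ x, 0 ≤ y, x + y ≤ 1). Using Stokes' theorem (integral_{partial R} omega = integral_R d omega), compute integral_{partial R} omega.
integral_(partial R) omega = -5/6

Stokes: integral_partial_R omega = integral_R d omega with d omega = (∂Q/∂x - ∂P/∂y) dx ∧ dy.
  ∂Q/∂x = 6*x + y
  ∂P/∂y = 3*x + 3
  integrand = ∂Q/∂x - ∂P/∂y = 3*x + y - 3.
Integrating over R: integral_0^1 integral_0^{1-x} (3*x + y - 3) dy dx = -5/6.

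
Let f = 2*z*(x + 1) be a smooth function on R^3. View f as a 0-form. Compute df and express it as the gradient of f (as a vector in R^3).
df = (2*z) dx + (0) dy + (2*x + 2) dz; grad f = (2*z, 0, 2*x + 2)

For a 0-form f, d f = (∂f/∂x) dx + (∂f/∂y) dy + (∂f/∂z) dz. The components of the vector representation are exactly the entries of grad f in Cartesian coordinates:
  ∂f/∂x = 2*z
  ∂f/∂y = 0
  ∂f/∂z = 2*x + 2.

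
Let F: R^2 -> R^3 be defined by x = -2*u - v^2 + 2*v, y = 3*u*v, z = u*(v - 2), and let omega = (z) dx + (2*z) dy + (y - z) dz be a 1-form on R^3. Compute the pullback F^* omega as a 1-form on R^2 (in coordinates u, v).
F^* omega = (8*u*v*(v - 2)) du + (2*u*(4*u*v - 5*u - v^2 + 3*v - 2)) dv

Using F^*(f dg) = (f ∘ F) d(g ∘ F), substitute each coordinate x_i by F_i(u, v) in f_i, and replace dx_i by d F_i = (∂F_i/∂u) du + (∂F_i/∂v) dv.
  For the x component: f_1(F) = u*(v - 2); d F_1 = (-2) du + (2 - 2*v) dv
  For the y component: f_2(F) = 2*u*(v - 2); d F_2 = (3*v) du + (3*u) dv
  For the z component: f_3(F) = 2*u*(v + 1); d F_3 = (v - 2) du + (u) dv
Combining and collecting du, dv coefficients:
  coeff of du: 8*u*v*(v - 2)
  coeff of dv: 2*u*(4*u*v - 5*u - v^2 + 3*v - 2)
F^* omega = (8*u*v*(v - 2)) du + (2*u*(4*u*v - 5*u - v^2 + 3*v - 2)) dv.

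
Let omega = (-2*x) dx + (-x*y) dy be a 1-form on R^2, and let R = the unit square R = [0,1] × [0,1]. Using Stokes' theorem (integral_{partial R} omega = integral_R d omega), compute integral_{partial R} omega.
integral_(partial R) omega = -1/2

Stokes: integral_partial_R omega = integral_R d omega with d omega = (∂Q/∂x - ∂P/∂y) dx ∧ dy.
  ∂Q/∂x = -y
  ∂P/∂y = 0
  integrand = ∂Q/∂x - ∂P/∂y = -y.
Integrating over R: integral_0^1 integral_0^1 (-y) dx dy = -1/2.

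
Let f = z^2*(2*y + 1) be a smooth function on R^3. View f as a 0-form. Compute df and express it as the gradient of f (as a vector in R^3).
df = (0) dx + (2*z^2) dy + (2*z*(2*y + 1)) dz; grad f = (0, 2*z^2, 2*z*(2*y + 1))

For a 0-form f, d f = (∂f/∂x) dx + (∂f/∂y) dy + (∂f/∂z) dz. The components of the vector representation are exactly the entries of grad f in Cartesian coordinates:
  ∂f/∂x = 0
  ∂f/∂y = 2*z^2
  ∂f/∂z = 2*z*(2*y + 1).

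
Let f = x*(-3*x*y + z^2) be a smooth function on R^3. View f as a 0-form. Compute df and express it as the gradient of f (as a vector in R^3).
df = (-6*x*y + z^2) dx + (-3*x^2) dy + (2*x*z) dz; grad f = (-6*x*y + z^2, -3*x^2, 2*x*z)

For a 0-form f, d f = (∂f/∂x) dx + (∂f/∂y) dy + (∂f/∂z) dz. The components of the vector representation are exactly the entries of grad f in Cartesian coordinates:
  ∂f/∂x = -6*x*y + z^2
  ∂f/∂y = -3*x^2
  ∂f/∂z = 2*x*z.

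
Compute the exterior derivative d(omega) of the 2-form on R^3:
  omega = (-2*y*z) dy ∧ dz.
d(omega) = 0

For a 2-form omega = sum_{i<j} g_{ij} dx_i ∧ dx_j, the exterior derivative is
  d(omega) = sum_{i<j} d(g_{ij}) ∧ dx_i ∧ dx_j = sum_{i<j, k} (∂g_{ij}/∂x_k) dx_k ∧ dx_i ∧ dx_j.
Expand each term, using dx_k ∧ dx_i ∧ dx_j = sgn(permutation) dx_{(a)} ∧ dx_{(b)} ∧ dx_{(c)} with (a < b < c) sorted:

Collecting like 3-forms: d(omega) = 0.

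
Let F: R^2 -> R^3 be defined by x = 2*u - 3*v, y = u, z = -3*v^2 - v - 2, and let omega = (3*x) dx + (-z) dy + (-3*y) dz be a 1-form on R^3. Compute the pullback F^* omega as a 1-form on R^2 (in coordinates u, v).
F^* omega = (12*u + 3*v^2 - 17*v + 2) du + (18*u*v - 15*u + 27*v) dv

Using F^*(f dg) = (f ∘ F) d(g ∘ F), substitute each coordinate x_i by F_i(u, v) in f_i, and replace dx_i by d F_i = (∂F_i/∂u) du + (∂F_i/∂v) dv.
  For the x component: f_1(F) = 6*u - 9*v; d F_1 = (2) du + (-3) dv
  For the y component: f_2(F) = 3*v^2 + v + 2; d F_2 = (1) du + (0) dv
  For the z component: f_3(F) = -3*u; d F_3 = (0) du + (-6*v - 1) dv
Combining and collecting du, dv coefficients:
  coeff of du: 12*u + 3*v^2 - 17*v + 2
  coeff of dv: 18*u*v - 15*u + 27*v
F^* omega = (12*u + 3*v^2 - 17*v + 2) du + (18*u*v - 15*u + 27*v) dv.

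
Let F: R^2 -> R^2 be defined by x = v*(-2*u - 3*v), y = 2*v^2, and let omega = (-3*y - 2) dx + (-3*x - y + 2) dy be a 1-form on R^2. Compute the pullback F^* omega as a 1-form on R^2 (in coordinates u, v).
F^* omega = (12*v^3 + 4*v) du + (36*u*v^2 + 4*u + 64*v^3 + 20*v) dv

Using F^*(f dg) = (f ∘ F) d(g ∘ F), substitute each coordinate x_i by F_i(u, v) in f_i, and replace dx_i by d F_i = (∂F_i/∂u) du + (∂F_i/∂v) dv.
  For the x component: f_1(F) = -6*v^2 - 2; d F_1 = (-2*v) du + (-2*u - 6*v) dv
  For the y component: f_2(F) = 6*u*v + 7*v^2 + 2; d F_2 = (0) du + (4*v) dv
Combining and collecting du, dv coefficients:
  coeff of du: 12*v^3 + 4*v
  coeff of dv: 36*u*v^2 + 4*u + 64*v^3 + 20*v
F^* omega = (12*v^3 + 4*v) du + (36*u*v^2 + 4*u + 64*v^3 + 20*v) dv.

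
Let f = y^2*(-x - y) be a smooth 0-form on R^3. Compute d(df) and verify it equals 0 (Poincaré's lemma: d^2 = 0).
d(df) = 0

Step 1: df = sum_i (∂f/∂x_i) dx_i = (-y^2) dx + (y*(-2*x - 3*y)) dy + (0) dz.
Step 2: Apply d again. Using the 1-form formula, the coefficient of dx ∧ dy in d(df) is ∂^2 f/∂x ∂y - ∂^2 f/∂y ∂x = (-2*y) - (-2*y) = 0 (equality of mixed partials for smooth f).
Similarly for dx ∧ dz and dy ∧ dz — all coefficients vanish. So d(df) = 0.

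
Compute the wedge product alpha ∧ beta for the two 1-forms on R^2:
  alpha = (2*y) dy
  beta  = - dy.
alpha ∧ beta = 0

Distribute the wedge, using dx_i ∧ dx_j = -dx_j ∧ dx_i and dx_i ∧ dx_i = 0. For each pair (i, j) with i < j, the coefficient of dx_i ∧ dx_j in alpha ∧ beta is (alpha_i * beta_j - alpha_j * beta_i). Collecting: alpha ∧ beta = 0.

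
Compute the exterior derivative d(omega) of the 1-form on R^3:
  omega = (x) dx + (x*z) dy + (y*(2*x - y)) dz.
d(omega) = (z) dx ∧ dy + (2*y) dx ∧ dz + (x - 2*y) dy ∧ dz

For a 1-form omega = sum_i f_i dx_i, the exterior derivative is
  d(omega) = sum_{i < j} (∂f_j/∂x_i - ∂f_i/∂x_j) dx_i ∧ dx_j.
  coefficient of dx ∧ dy: ∂f_2/∂x - ∂f_1/∂y = ∂(x*z)/∂x - ∂(x)/∂y = z
  coefficient of dx ∧ dz: ∂f_3/∂x - ∂f_1/∂z = ∂(y*(2*x - y))/∂x - ∂(x)/∂z = 2*y
  coefficient of dy ∧ dz: ∂f_3/∂y - ∂f_2/∂z = ∂(y*(2*x - y))/∂y - ∂(x*z)/∂z = x - 2*y
Assembling: d(omega) = (z) dx ∧ dy + (2*y) dx ∧ dz + (x - 2*y) dy ∧ dz.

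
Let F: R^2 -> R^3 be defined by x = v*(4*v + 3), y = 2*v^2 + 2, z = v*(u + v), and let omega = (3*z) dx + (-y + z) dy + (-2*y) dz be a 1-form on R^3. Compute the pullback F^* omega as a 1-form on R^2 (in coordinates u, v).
F^* omega = (4*v*(-v^2 - 1)) du + (24*u*v^2 + 9*u*v - 4*u + 12*v^3 + 9*v^2 - 16*v) dv

Using F^*(f dg) = (f ∘ F) d(g ∘ F), substitute each coordinate x_i by F_i(u, v) in f_i, and replace dx_i by d F_i = (∂F_i/∂u) du + (∂F_i/∂v) dv.
  For the x component: f_1(F) = 3*v*(u + v); d F_1 = (0) du + (8*v + 3) dv
  For the y component: f_2(F) = u*v - v^2 - 2; d F_2 = (0) du + (4*v) dv
  For the z component: f_3(F) = -4*v^2 - 4; d F_3 = (v) du + (u + 2*v) dv
Combining and collecting du, dv coefficients:
  coeff of du: 4*v*(-v^2 - 1)
  coeff of dv: 24*u*v^2 + 9*u*v - 4*u + 12*v^3 + 9*v^2 - 16*v
F^* omega = (4*v*(-v^2 - 1)) du + (24*u*v^2 + 9*u*v - 4*u + 12*v^3 + 9*v^2 - 16*v) dv.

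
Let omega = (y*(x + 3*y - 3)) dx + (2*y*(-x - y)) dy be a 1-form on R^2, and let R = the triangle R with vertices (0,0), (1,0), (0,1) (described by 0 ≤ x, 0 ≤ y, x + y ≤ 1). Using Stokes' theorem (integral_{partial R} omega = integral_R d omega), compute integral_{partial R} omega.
integral_(partial R) omega = 0

Stokes: integral_partial_R omega = integral_R d omega with d omega = (∂Q/∂x - ∂P/∂y) dx ∧ dy.
  ∂Q/∂x = -2*y
  ∂P/∂y = x + 6*y - 3
  integrand = ∂Q/∂x - ∂P/∂y = -x - 8*y + 3.
Integrating over R: integral_0^1 integral_0^{1-x} (-x - 8*y + 3) dy dx = 0.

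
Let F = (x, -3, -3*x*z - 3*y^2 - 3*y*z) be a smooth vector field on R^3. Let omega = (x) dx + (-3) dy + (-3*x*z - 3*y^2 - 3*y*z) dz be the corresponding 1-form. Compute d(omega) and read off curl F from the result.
d(omega) = (-6*y - 3*z) dy ∧ dz + (3*z) dz ∧ dx + (0) dx ∧ dy; curl F = (-6*y - 3*z, 3*z, 0)

d omega = sum_{i<j} (∂f_j/∂x_i - ∂f_i/∂x_j) dx_i ∧ dx_j. Under the identification (dy ∧ dz, dz ∧ dx, dx ∧ dy) ↔ (e_x, e_y, e_z), the coefficients are exactly the components of curl F. Compute:
  ∂R/∂y - ∂Q/∂z = (-6*y - 3*z) - (0) = -6*y - 3*z
  ∂P/∂z - ∂R/∂x = (0) - (-3*z) = 3*z
  ∂Q/∂x - ∂P/∂y = (0) - (0) = 0.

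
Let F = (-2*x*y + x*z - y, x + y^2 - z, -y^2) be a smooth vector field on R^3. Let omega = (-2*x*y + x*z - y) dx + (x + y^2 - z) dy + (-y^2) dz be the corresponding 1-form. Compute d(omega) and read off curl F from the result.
d(omega) = (1 - 2*y) dy ∧ dz + (x) dz ∧ dx + (2*x + 2) dx ∧ dy; curl F = (1 - 2*y, x, 2*x + 2)

d omega = sum_{i<j} (∂f_j/∂x_i - ∂f_i/∂x_j) dx_i ∧ dx_j. Under the identification (dy ∧ dz, dz ∧ dx, dx ∧ dy) ↔ (e_x, e_y, e_z), the coefficients are exactly the components of curl F. Compute:
  ∂R/∂y - ∂Q/∂z = (-2*y) - (-1) = 1 - 2*y
  ∂P/∂z - ∂R/∂x = (x) - (0) = x
  ∂Q/∂x - ∂P/∂y = (1) - (-2*x - 1) = 2*x + 2.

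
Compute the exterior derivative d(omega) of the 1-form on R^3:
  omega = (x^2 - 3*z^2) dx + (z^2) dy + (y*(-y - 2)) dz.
d(omega) = (6*z) dx ∧ dz + (-2*y - 2*z - 2) dy ∧ dz

For a 1-form omega = sum_i f_i dx_i, the exterior derivative is
  d(omega) = sum_{i < j} (∂f_j/∂x_i - ∂f_i/∂x_j) dx_i ∧ dx_j.
  coefficient of dx ∧ dz: ∂f_3/∂x - ∂f_1/∂z = ∂(y*(-y - 2))/∂x - ∂(x^2 - 3*z^2)/∂z = 6*z
  coefficient of dy ∧ dz: ∂f_3/∂y - ∂f_2/∂z = ∂(y*(-y - 2))/∂y - ∂(z^2)/∂z = -2*y - 2*z - 2
Assembling: d(omega) = (6*z) dx ∧ dz + (-2*y - 2*z - 2) dy ∧ dz.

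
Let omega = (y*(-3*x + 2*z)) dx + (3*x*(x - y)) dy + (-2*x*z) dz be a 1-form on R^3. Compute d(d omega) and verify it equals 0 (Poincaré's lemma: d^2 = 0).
d(d omega) = 0

Step 1: d omega = sum_{i<j} (∂f_j/∂x_i - ∂f_i/∂x_j) dx_i ∧ dx_j:
  coeff of dx ∧ dy: 9*x - 3*y - 2*z
  coeff of dx ∧ dz: -2*y - 2*z
  coeff of dy ∧ dz: 0
Step 2: Apply d again to each 2-form coefficient. The only possible 3-form in R^3 is dx ∧ dy ∧ dz, with coefficient
  ∂(coeff of dy∧dz)/∂x - ∂(coeff of dx∧dz)/∂y + ∂(coeff of dx∧dy)/∂z
  = ∂/∂x (0) - ∂/∂y (-2*y - 2*z) + ∂/∂z (9*x - 3*y - 2*z).
Each of these terms simplifies to sums of mixed partials that cancel in pairs. The result is 0 (by equality of mixed partials for smooth functions — Schwarz / Clairaut).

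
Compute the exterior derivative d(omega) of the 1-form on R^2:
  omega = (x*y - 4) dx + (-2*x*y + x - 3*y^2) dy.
d(omega) = (-x - 2*y + 1) dx ∧ dy

For a 1-form omega = sum_i f_i dx_i, the exterior derivative is
  d(omega) = sum_{i < j} (∂f_j/∂x_i - ∂f_i/∂x_j) dx_i ∧ dx_j.
  coefficient of dx ∧ dy: ∂f_2/∂x - ∂f_1/∂y = ∂(-2*x*y + x - 3*y^2)/∂x - ∂(x*y - 4)/∂y = -x - 2*y + 1
Assembling: d(omega) = (-x - 2*y + 1) dx ∧ dy.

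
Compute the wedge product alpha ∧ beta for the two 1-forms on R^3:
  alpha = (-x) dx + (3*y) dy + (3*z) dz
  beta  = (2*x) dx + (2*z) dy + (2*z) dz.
alpha ∧ beta = (-2*x*(3*y + z)) dx ∧ dy + (-8*x*z) dx ∧ dz + (6*z*(y - z)) dy ∧ dz

Distribute the wedge, using dx_i ∧ dx_j = -dx_j ∧ dx_i and dx_i ∧ dx_i = 0. For each pair (i, j) with i < j, the coefficient of dx_i ∧ dx_j in alpha ∧ beta is (alpha_i * beta_j - alpha_j * beta_i). Collecting: alpha ∧ beta = (-2*x*(3*y + z)) dx ∧ dy + (-8*x*z) dx ∧ dz + (6*z*(y - z)) dy ∧ dz.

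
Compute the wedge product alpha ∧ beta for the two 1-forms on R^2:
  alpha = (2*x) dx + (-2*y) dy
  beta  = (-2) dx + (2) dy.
alpha ∧ beta = (4*x - 4*y) dx ∧ dy

Distribute the wedge, using dx_i ∧ dx_j = -dx_j ∧ dx_i and dx_i ∧ dx_i = 0. For each pair (i, j) with i < j, the coefficient of dx_i ∧ dx_j in alpha ∧ beta is (alpha_i * beta_j - alpha_j * beta_i). Collecting: alpha ∧ beta = (4*x - 4*y) dx ∧ dy.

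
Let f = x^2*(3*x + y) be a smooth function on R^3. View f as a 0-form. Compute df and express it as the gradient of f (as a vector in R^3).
df = (x*(9*x + 2*y)) dx + (x^2) dy + (0) dz; grad f = (x*(9*x + 2*y), x^2, 0)

For a 0-form f, d f = (∂f/∂x) dx + (∂f/∂y) dy + (∂f/∂z) dz. The components of the vector representation are exactly the entries of grad f in Cartesian coordinates:
  ∂f/∂x = x*(9*x + 2*y)
  ∂f/∂y = x^2
  ∂f/∂z = 0.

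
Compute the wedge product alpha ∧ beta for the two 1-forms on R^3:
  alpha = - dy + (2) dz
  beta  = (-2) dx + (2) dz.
alpha ∧ beta = (-2) dx ∧ dy + (-2) dy ∧ dz + (4) dx ∧ dz

Distribute the wedge, using dx_i ∧ dx_j = -dx_j ∧ dx_i and dx_i ∧ dx_i = 0. For each pair (i, j) with i < j, the coefficient of dx_i ∧ dx_j in alpha ∧ beta is (alpha_i * beta_j - alpha_j * beta_i). Collecting: alpha ∧ beta = (-2) dx ∧ dy + (-2) dy ∧ dz + (4) dx ∧ dz.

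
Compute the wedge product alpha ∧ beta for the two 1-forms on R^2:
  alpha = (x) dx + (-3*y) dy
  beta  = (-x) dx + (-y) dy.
alpha ∧ beta = (-4*x*y) dx ∧ dy

Distribute the wedge, using dx_i ∧ dx_j = -dx_j ∧ dx_i and dx_i ∧ dx_i = 0. For each pair (i, j) with i < j, the coefficient of dx_i ∧ dx_j in alpha ∧ beta is (alpha_i * beta_j - alpha_j * beta_i). Collecting: alpha ∧ beta = (-4*x*y) dx ∧ dy.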